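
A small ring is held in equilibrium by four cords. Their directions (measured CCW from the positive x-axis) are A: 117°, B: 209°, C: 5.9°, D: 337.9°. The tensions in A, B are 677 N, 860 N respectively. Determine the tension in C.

T_C ≈ 481 N

Resolve: ΣF_x = 677 cos 117° + 860 cos 209° + T_C cos 5.9° + T_D cos 337.9° = 0.
        ΣF_y = 677 sin 117° + 860 sin 209° + T_C sin 5.9° + T_D sin 337.9° = 0.
The known terms sum to (-1060, 186.3) N, so 0.9947 T_C + 0.9265 T_D = 1060 and 0.1028 T_C − 0.3762 T_D = -186.3.
Solving simultaneously: T_C = 481.5 N, T_D = 626.7 N.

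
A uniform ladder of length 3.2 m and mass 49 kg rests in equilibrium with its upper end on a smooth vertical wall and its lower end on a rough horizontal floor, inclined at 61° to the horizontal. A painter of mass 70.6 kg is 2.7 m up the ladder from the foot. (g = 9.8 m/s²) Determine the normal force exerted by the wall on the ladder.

Torques about the foot: N_wall · 3.2 sin 61° = 49×9.8×1.6 cos 61° + 70.6×9.8×2.7 cos 61° → N_wall = 456.68 N.

N_wall ≈ 457 N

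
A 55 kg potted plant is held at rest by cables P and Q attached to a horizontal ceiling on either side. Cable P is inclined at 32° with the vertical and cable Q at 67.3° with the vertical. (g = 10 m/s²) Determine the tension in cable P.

Angles from the horizontal: cable P is 90° − 32° = 58°, cable Q is 90° − 67.3° = 22.7°.
Weight W = 55 × 10 = 550 N acts straight down.
Horizontal: T_P cos 58° = T_Q cos 22.7°  →  T_Q = 0.5744 T_P.
Vertical: T_P sin 58° + T_Q sin 22.7° = 550.
Substituting the horizontal relation into the vertical equation gives 1.07 T_P = 550, so T_P = 514.2 N.

T_P ≈ 514 N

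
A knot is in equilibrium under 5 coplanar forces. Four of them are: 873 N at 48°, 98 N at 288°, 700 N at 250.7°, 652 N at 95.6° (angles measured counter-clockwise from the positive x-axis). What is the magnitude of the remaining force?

F ≈ 631 N

Sum the known components: ΣF_x = 319.5 N, ΣF_y = 543.8 N.
For equilibrium the remaining force must supply (−ΣF_x, −ΣF_y) = (-319.5, -543.8) N.
Magnitude = √((-319.5)² + (-543.8)²) = 630.7 N; direction = atan2(-543.8, -319.5) = 239.6°.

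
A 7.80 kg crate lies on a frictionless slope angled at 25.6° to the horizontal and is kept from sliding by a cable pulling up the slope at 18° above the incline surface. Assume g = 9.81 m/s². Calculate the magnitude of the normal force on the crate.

Take axes along and perpendicular to the incline. Weight components: W sin 25.6° = 33.06 N down-slope, W cos 25.6° = 69.01 N into the surface.
Along incline: T cos 18° = W sin 25.6° → T = 34.76 N.
Perpendicular: N = W cos 25.6° − T sin 18° = 58.26 N.

N ≈ 58.3 N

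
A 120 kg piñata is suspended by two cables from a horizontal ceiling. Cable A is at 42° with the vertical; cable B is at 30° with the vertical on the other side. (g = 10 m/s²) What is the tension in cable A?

Angles from the horizontal: cable A is 90° − 42° = 48°, cable B is 90° − 30° = 60°.
Weight W = 120 × 10 = 1200 N acts straight down.
Horizontal: T_A cos 48° = T_B cos 60°  →  T_B = 1.338 T_A.
Vertical: T_A sin 48° + T_B sin 60° = 1200.
Substituting the horizontal relation into the vertical equation gives 1.902 T_A = 1200, so T_A = 630.9 N.

T_A ≈ 631 N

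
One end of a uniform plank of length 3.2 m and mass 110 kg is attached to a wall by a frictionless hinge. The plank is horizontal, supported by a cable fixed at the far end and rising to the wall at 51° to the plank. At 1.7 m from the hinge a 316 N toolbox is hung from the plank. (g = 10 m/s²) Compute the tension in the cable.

T ≈ 924 N

Take torques about the hinge: T sin 51° · 3.2 = 110×10×1.6 + 316×1.7 = 2297.2 N·m.
So T = 2297.2 / (0.7771 × 3.2) = 923.73 N.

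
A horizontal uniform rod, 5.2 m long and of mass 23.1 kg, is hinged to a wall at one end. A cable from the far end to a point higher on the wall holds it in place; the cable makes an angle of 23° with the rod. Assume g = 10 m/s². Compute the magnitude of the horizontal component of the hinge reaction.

H_x ≈ 272 N

Take torques about the hinge: T sin 23° · 5.2 = 23.1×10×2.6 = 600.6 N·m.
So T = 600.6 / (0.3907 × 5.2) = 295.6 N.
ΣF_x = 0: H_x = T cos 23° = 272.1 N.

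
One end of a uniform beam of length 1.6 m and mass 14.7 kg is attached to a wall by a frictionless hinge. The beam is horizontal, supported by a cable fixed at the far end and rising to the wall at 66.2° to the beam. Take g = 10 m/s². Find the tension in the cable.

T ≈ 80.3 N

Take torques about the hinge: T sin 66.2° · 1.6 = 14.7×10×0.8 = 117.6 N·m.
So T = 117.6 / (0.9150 × 1.6) = 80.331 N.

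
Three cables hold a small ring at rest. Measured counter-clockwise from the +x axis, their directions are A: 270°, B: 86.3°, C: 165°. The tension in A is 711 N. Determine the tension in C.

T_C ≈ 46.8 N

Resolve: ΣF_x = 711 cos 270° + T_B cos 86.3° + T_C cos 165° = 0.
        ΣF_y = 711 sin 270° + T_B sin 86.3° + T_C sin 165° = 0.
The known terms sum to (0, -711) N, so 0.0645 T_B − 0.9659 T_C = 0 and 0.9979 T_B + 0.2588 T_C = 711.
Solving simultaneously: T_B = 700.3 N, T_C = 46.79 N.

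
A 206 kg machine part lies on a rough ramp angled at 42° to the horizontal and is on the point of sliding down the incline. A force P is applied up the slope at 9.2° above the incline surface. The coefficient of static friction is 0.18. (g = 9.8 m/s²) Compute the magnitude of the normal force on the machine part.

N ≈ 1320 N

On the verge of sliding down the incline, friction equals μN and acts up the slope.
Perpendicular: N + P sin 9.2° = W cos 42° = 1500 N.
Along incline: P cos 9.2° + μN = W sin 42° with W sin 42° = 1351 N.
Solving the pair for P and N: P = 1128 N, N = 1320 N (and f = μN = 237.6 N).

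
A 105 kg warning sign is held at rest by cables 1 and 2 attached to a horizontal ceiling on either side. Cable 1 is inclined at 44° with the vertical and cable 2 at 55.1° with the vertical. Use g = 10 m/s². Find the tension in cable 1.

Angles from the horizontal: cable 1 is 90° − 44° = 46°, cable 2 is 90° − 55.1° = 34.9°.
Weight W = 105 × 10 = 1050 N acts straight down.
Horizontal: T_1 cos 46° = T_2 cos 34.9°  →  T_2 = 0.847 T_1.
Vertical: T_1 sin 46° + T_2 sin 34.9° = 1050.
Substituting the horizontal relation into the vertical equation gives 1.204 T_1 = 1050, so T_1 = 872.1 N.

T_1 ≈ 872 N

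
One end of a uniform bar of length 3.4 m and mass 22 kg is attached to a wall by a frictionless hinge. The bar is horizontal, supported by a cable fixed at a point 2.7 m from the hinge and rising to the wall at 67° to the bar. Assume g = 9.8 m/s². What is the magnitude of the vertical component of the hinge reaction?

Take torques about the hinge: T sin 67° · 2.7 = 22×9.8×1.7 = 366.52 N·m.
So T = 366.52 / (0.9205 × 2.7) = 147.47 N.
ΣF_y = 0: H_y = (22×9.8) − T sin 67° = 215.6 − 135.75 = 79.852 N.

|H_y| ≈ 79.9 N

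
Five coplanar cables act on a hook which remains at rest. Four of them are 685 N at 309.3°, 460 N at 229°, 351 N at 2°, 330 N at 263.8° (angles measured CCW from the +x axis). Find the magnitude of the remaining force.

Sum the known components: ΣF_x = 447.2 N, ΣF_y = -1193 N.
For equilibrium the remaining force must supply (−ΣF_x, −ΣF_y) = (-447.2, 1193) N.
Magnitude = √((-447.2)² + (1193)²) = 1274 N; direction = atan2(1193, -447.2) = 110.5°.

F ≈ 1270 N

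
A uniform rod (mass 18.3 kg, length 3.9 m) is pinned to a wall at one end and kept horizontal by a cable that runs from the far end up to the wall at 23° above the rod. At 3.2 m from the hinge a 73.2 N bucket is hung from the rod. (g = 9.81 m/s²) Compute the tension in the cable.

T ≈ 383 N

Take torques about the hinge: T sin 23° · 3.9 = 18.3×9.81×1.95 + 73.2×3.2 = 584.31 N·m.
So T = 584.31 / (0.3907 × 3.9) = 383.44 N.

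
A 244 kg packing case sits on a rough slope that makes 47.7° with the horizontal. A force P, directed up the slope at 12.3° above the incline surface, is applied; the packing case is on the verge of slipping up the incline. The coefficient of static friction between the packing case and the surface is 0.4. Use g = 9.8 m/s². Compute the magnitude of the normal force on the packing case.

On the verge of sliding up the incline, friction equals μN and acts down the slope.
Perpendicular: N + P sin 12.3° = W cos 47.7° = 1609 N.
Along incline: P cos 12.3° = W sin 47.7° + μN  with W sin 47.7° = 1769 N.
Solving the pair for P and N: P = 2271 N, N = 1126 N (and f = μN = 450.2 N).

N ≈ 1130 N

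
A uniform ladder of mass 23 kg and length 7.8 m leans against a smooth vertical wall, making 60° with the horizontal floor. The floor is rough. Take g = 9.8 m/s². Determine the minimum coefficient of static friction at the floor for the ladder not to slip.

μ_min ≈ 0.289

ΣF_y = 0: N_floor = 23×9.8 = 225.4 N.
Torques about the foot: N_wall · 7.8 sin 60° = 23×9.8×3.9 cos 60° → N_wall = 65.067 N.
ΣF_x = 0: f_floor = N_wall = 65.067 N.
μ_min = f_floor / N_floor = 65.067 / 225.4 = 0.2887.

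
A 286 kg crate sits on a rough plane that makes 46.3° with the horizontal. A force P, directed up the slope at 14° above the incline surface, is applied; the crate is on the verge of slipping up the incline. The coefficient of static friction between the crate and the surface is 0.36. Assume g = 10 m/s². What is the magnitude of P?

P ≈ 2630 N

On the verge of sliding up the incline, friction equals μN and acts down the slope.
Perpendicular: N + P sin 14° = W cos 46.3° = 1976 N.
Along incline: P cos 14° = W sin 46.3° + μN  with W sin 46.3° = 2068 N.
Solving the pair for P and N: P = 2628 N, N = 1340 N (and f = μN = 482.4 N).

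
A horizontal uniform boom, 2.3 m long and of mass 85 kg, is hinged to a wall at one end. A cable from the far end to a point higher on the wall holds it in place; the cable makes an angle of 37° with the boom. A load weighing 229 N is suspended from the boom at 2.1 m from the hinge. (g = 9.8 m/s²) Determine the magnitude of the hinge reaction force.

Take torques about the hinge: T sin 37° · 2.3 = 85×9.8×1.15 + 229×2.1 = 1438.9 N·m.
So T = 1438.9 / (0.6018 × 2.3) = 1039.5 N.
ΣF_x = 0: H_x = T cos 37° = 830.18 N.
ΣF_y = 0: H_y = (85×9.8 + 229) − T sin 37° = 1062 − 625.59 = 436.41 N.
|H| = √(H_x² + H_y²) = √((830.18)² + (436.41)²) = 937.9 N.

|H| ≈ 938 N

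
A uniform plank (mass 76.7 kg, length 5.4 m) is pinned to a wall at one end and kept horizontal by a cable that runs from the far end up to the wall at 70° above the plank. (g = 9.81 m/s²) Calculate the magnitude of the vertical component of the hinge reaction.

|H_y| ≈ 376 N

Take torques about the hinge: T sin 70° · 5.4 = 76.7×9.81×2.7 = 2031.6 N·m.
So T = 2031.6 / (0.9397 × 5.4) = 400.36 N.
ΣF_y = 0: H_y = (76.7×9.81) − T sin 70° = 752.43 − 376.21 = 376.21 N.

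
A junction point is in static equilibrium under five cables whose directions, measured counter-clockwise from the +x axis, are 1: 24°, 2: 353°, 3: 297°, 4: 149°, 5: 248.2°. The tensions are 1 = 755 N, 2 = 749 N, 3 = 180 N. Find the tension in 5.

Resolve: ΣF_x = 755 cos 24° + 749 cos 353° + 180 cos 297° + T_4 cos 149° + T_5 cos 248.2° = 0.
        ΣF_y = 755 sin 24° + 749 sin 353° + 180 sin 297° + T_4 sin 149° + T_5 sin 248.2° = 0.
The known terms sum to (1515, 55.42) N, so -0.8572 T_4 − 0.3714 T_5 = -1515 and 0.5150 T_4 − 0.9285 T_5 = -55.42.
Solving simultaneously: T_4 = 1404 N, T_5 = 838.5 N.

T_5 ≈ 839 N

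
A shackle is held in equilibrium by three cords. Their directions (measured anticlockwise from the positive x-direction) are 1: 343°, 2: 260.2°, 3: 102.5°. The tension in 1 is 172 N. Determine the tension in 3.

Resolve: ΣF_x = 172 cos 343° + T_2 cos 260.2° + T_3 cos 102.5° = 0.
        ΣF_y = 172 sin 343° + T_2 sin 260.2° + T_3 sin 102.5° = 0.
The known terms sum to (164.5, -50.29) N, so -0.1702 T_2 − 0.2164 T_3 = -164.5 and -0.9854 T_2 + 0.9763 T_3 = 50.29.
Solving simultaneously: T_2 = 394.5 N, T_3 = 449.7 N.

T_3 ≈ 450 N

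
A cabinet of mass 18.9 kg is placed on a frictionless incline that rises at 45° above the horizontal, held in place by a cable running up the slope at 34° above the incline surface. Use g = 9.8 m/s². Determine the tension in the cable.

Take axes along and perpendicular to the incline. Weight components: W sin 45° = 131 N down-slope, W cos 45° = 131 N into the surface.
Along incline: T cos 34° = W sin 45° → T = 158 N.
Perpendicular: N = W cos 45° − T sin 34° = 42.63 N.

T ≈ 158 N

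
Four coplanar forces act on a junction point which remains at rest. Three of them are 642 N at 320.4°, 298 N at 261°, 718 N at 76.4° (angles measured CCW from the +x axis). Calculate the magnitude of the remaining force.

F ≈ 617 N

Sum the known components: ΣF_x = 616.9 N, ΣF_y = -5.689 N.
For equilibrium the remaining force must supply (−ΣF_x, −ΣF_y) = (-616.9, 5.689) N.
Magnitude = √((-616.9)² + (5.689)²) = 616.9 N; direction = atan2(5.689, -616.9) = 179.5°.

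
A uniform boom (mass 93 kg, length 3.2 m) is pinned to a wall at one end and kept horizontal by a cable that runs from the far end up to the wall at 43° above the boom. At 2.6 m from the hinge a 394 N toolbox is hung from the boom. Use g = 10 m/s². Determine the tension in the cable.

Take torques about the hinge: T sin 43° · 3.2 = 93×10×1.6 + 394×2.6 = 2512.4 N·m.
So T = 2512.4 / (0.6820 × 3.2) = 1151.2 N.

T ≈ 1150 N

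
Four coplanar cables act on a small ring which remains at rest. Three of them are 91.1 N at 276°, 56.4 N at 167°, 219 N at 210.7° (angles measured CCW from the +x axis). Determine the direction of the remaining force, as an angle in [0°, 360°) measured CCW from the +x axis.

Sum the known components: ΣF_x = -233.7 N, ΣF_y = -189.7 N.
For equilibrium the remaining force must supply (−ΣF_x, −ΣF_y) = (233.7, 189.7) N.
Magnitude = √((233.7)² + (189.7)²) = 301 N; direction = atan2(189.7, 233.7) = 39.1°.

θ ≈ 39.1°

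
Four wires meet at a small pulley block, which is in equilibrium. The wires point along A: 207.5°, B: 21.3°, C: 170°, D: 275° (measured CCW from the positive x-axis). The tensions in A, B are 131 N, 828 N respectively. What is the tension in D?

T_D ≈ 363 N

Resolve: ΣF_x = 131 cos 207.5° + 828 cos 21.3° + T_C cos 170° + T_D cos 275° = 0.
        ΣF_y = 131 sin 207.5° + 828 sin 21.3° + T_C sin 170° + T_D sin 275° = 0.
The known terms sum to (655.2, 240.3) N, so -0.9848 T_C + 0.0872 T_D = -655.2 and 0.1736 T_C − 0.9962 T_D = -240.3.
Solving simultaneously: T_C = 697.5 N, T_D = 362.8 N.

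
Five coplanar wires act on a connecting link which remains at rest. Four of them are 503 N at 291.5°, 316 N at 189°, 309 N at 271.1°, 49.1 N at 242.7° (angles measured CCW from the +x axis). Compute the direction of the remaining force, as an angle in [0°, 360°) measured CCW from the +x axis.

Sum the known components: ΣF_x = -144.3 N, ΣF_y = -870 N.
For equilibrium the remaining force must supply (−ΣF_x, −ΣF_y) = (144.3, 870) N.
Magnitude = √((144.3)² + (870)²) = 881.9 N; direction = atan2(870, 144.3) = 80.6°.

θ ≈ 80.6°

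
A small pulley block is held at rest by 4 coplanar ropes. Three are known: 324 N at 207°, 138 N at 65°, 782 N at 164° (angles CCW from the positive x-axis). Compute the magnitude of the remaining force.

F ≈ 1000 N

Sum the known components: ΣF_x = -982.1 N, ΣF_y = 193.5 N.
For equilibrium the remaining force must supply (−ΣF_x, −ΣF_y) = (982.1, -193.5) N.
Magnitude = √((982.1)² + (-193.5)²) = 1001 N; direction = atan2(-193.5, 982.1) = 348.9°.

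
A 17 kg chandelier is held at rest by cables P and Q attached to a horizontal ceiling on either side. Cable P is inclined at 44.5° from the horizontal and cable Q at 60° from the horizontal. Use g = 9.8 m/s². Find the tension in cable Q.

T_Q ≈ 123 N

Weight W = 17 × 9.8 = 166.6 N acts straight down.
Horizontal: T_P cos 44.5° = T_Q cos 60°  →  T_P = 0.701 T_Q.
Vertical: T_P sin 44.5° + T_Q sin 60° = 166.6.
Substituting the horizontal relation into the vertical equation gives 1.357 T_Q = 166.6, so T_Q = 122.7 N.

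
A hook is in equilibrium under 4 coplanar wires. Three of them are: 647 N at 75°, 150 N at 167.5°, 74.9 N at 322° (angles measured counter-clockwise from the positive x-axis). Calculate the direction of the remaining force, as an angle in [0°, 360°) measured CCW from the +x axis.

θ ≈ 263°

Sum the known components: ΣF_x = 80.03 N, ΣF_y = 611.3 N.
For equilibrium the remaining force must supply (−ΣF_x, −ΣF_y) = (-80.03, -611.3) N.
Magnitude = √((-80.03)² + (-611.3)²) = 616.5 N; direction = atan2(-611.3, -80.03) = 262.5°.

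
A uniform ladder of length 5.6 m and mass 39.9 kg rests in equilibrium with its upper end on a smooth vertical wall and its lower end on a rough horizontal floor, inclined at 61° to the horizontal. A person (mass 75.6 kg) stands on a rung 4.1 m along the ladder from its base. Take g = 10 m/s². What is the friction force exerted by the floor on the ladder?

Torques about the foot: N_wall · 5.6 sin 61° = 39.9×10×2.8 cos 61° + 75.6×10×4.1 cos 61° → N_wall = 417.39 N.
ΣF_x = 0: f_floor = N_wall = 417.39 N.

f ≈ 417 N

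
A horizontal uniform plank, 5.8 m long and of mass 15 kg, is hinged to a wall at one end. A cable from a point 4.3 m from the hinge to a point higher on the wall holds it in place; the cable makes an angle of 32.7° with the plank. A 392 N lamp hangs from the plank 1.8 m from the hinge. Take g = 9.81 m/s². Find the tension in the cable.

Take torques about the hinge: T sin 32.7° · 4.3 = 15×9.81×2.9 + 392×1.8 = 1132.3 N·m.
So T = 1132.3 / (0.5402 × 4.3) = 487.44 N.

T ≈ 487 N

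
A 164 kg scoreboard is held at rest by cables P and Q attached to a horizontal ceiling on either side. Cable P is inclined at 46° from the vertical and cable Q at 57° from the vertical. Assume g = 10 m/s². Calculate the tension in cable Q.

Angles from the horizontal: cable P is 90° − 46° = 44°, cable Q is 90° − 57° = 33°.
Weight W = 164 × 10 = 1640 N acts straight down.
Horizontal: T_P cos 44° = T_Q cos 33°  →  T_P = 1.166 T_Q.
Vertical: T_P sin 44° + T_Q sin 33° = 1640.
Substituting the horizontal relation into the vertical equation gives 1.355 T_Q = 1640, so T_Q = 1211 N.

T_Q ≈ 1210 N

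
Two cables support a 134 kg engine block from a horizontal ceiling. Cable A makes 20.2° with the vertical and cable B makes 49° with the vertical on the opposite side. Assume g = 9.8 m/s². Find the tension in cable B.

T_B ≈ 485 N

Angles from the horizontal: cable A is 90° − 20.2° = 69.8°, cable B is 90° − 49° = 41°.
Weight W = 134 × 9.8 = 1313 N acts straight down.
Horizontal: T_A cos 69.8° = T_B cos 41°  →  T_A = 2.186 T_B.
Vertical: T_A sin 69.8° + T_B sin 41° = 1313.
Substituting the horizontal relation into the vertical equation gives 2.707 T_B = 1313, so T_B = 485.1 N.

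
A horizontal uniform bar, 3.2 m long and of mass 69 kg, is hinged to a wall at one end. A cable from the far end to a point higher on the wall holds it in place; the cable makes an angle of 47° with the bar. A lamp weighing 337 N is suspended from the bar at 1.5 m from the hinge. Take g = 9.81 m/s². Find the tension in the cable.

T ≈ 679 N

Take torques about the hinge: T sin 47° · 3.2 = 69×9.81×1.6 + 337×1.5 = 1588.5 N·m.
So T = 1588.5 / (0.7314 × 3.2) = 678.76 N.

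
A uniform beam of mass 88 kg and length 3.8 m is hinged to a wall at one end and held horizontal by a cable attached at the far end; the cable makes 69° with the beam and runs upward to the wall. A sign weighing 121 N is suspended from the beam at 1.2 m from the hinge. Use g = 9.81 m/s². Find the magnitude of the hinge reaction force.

|H| ≈ 545 N

Take torques about the hinge: T sin 69° · 3.8 = 88×9.81×1.9 + 121×1.2 = 1785.4 N·m.
So T = 1785.4 / (0.9336 × 3.8) = 503.28 N.
ΣF_x = 0: H_x = T cos 69° = 180.36 N.
ΣF_y = 0: H_y = (88×9.81 + 121) − T sin 69° = 984.28 − 469.85 = 514.43 N.
|H| = √(H_x² + H_y²) = √((180.36)² + (514.43)²) = 545.13 N.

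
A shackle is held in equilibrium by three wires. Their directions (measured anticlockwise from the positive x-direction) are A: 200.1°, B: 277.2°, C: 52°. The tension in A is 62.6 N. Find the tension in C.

Resolve: ΣF_x = 62.6 cos 200.1° + T_B cos 277.2° + T_C cos 52° = 0.
        ΣF_y = 62.6 sin 200.1° + T_B sin 277.2° + T_C sin 52° = 0.
The known terms sum to (-58.79, -21.51) N, so 0.1253 T_B + 0.6157 T_C = 58.79 and -0.9921 T_B + 0.7880 T_C = 21.51.
Solving simultaneously: T_B = 46.62 N, T_C = 86 N.

T_C ≈ 86 N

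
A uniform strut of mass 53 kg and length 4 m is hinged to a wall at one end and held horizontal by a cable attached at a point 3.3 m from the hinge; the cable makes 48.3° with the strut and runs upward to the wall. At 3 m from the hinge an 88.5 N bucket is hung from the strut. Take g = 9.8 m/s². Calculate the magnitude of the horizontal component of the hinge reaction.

H_x ≈ 352 N

Take torques about the hinge: T sin 48.3° · 3.3 = 53×9.8×2 + 88.5×3 = 1304.3 N·m.
So T = 1304.3 / (0.7466 × 3.3) = 529.36 N.
ΣF_x = 0: H_x = T cos 48.3° = 352.15 N.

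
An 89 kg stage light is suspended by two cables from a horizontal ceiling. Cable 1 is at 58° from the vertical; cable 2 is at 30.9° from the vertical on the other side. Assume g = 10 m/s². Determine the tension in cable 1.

Angles from the horizontal: cable 1 is 90° − 58° = 32°, cable 2 is 90° − 30.9° = 59.1°.
Weight W = 89 × 10 = 890 N acts straight down.
Horizontal: T_1 cos 32° = T_2 cos 59.1°  →  T_2 = 1.651 T_1.
Vertical: T_1 sin 32° + T_2 sin 59.1° = 890.
Substituting the horizontal relation into the vertical equation gives 1.947 T_1 = 890, so T_1 = 457.1 N.

T_1 ≈ 457 N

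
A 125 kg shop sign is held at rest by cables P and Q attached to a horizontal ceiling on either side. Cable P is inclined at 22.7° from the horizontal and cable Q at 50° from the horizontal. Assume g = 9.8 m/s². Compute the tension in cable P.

Weight W = 125 × 9.8 = 1225 N acts straight down.
Horizontal: T_P cos 22.7° = T_Q cos 50°  →  T_Q = 1.435 T_P.
Vertical: T_P sin 22.7° + T_Q sin 50° = 1225.
Substituting the horizontal relation into the vertical equation gives 1.485 T_P = 1225, so T_P = 824.7 N.

T_P ≈ 825 N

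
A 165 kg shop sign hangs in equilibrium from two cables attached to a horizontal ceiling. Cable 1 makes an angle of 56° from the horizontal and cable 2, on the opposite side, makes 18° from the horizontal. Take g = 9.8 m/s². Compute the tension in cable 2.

Weight W = 165 × 9.8 = 1617 N acts straight down.
Horizontal: T_1 cos 56° = T_2 cos 18°  →  T_1 = 1.701 T_2.
Vertical: T_1 sin 56° + T_2 sin 18° = 1617.
Substituting the horizontal relation into the vertical equation gives 1.719 T_2 = 1617, so T_2 = 940.7 N.

T_2 ≈ 941 N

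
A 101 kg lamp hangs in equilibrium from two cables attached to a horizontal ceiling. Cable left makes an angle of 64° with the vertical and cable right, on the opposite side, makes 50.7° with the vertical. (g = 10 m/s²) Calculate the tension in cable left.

T_left ≈ 860 N

Angles from the horizontal: cable left is 90° − 64° = 26°, cable right is 90° − 50.7° = 39.3°.
Weight W = 101 × 10 = 1010 N acts straight down.
Horizontal: T_left cos 26° = T_right cos 39.3°  →  T_right = 1.161 T_left.
Vertical: T_left sin 26° + T_right sin 39.3° = 1010.
Substituting the horizontal relation into the vertical equation gives 1.174 T_left = 1010, so T_left = 860.3 N.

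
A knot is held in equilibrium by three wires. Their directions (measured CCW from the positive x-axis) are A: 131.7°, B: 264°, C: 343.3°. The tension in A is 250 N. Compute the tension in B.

Resolve: ΣF_x = 250 cos 131.7° + T_B cos 264° + T_C cos 343.3° = 0.
        ΣF_y = 250 sin 131.7° + T_B sin 264° + T_C sin 343.3° = 0.
The known terms sum to (-166.3, 186.7) N, so -0.1045 T_B + 0.9578 T_C = 166.3 and -0.9945 T_B − 0.2874 T_C = -186.7.
Solving simultaneously: T_B = 133.3 N, T_C = 188.2 N.

T_B ≈ 133 N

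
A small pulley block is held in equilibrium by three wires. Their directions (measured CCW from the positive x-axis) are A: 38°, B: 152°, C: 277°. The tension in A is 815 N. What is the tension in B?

Resolve: ΣF_x = 815 cos 38° + T_B cos 152° + T_C cos 277° = 0.
        ΣF_y = 815 sin 38° + T_B sin 152° + T_C sin 277° = 0.
The known terms sum to (642.2, 501.8) N, so -0.8829 T_B + 0.1219 T_C = -642.2 and 0.4695 T_B − 0.9925 T_C = -501.8.
Solving simultaneously: T_B = 852.8 N, T_C = 908.9 N.

T_B ≈ 853 N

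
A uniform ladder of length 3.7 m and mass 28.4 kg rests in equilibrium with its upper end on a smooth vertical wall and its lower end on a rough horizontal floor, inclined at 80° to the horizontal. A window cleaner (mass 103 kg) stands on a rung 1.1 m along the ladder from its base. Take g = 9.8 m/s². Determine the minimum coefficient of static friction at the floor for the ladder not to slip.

ΣF_y = 0: N_floor = 28.4×9.8 + 103×9.8 = 1287.7 N.
Torques about the foot: N_wall · 3.7 sin 80° = 28.4×9.8×1.85 cos 80° + 103×9.8×1.1 cos 80° → N_wall = 77.452 N.
ΣF_x = 0: f_floor = N_wall = 77.452 N.
μ_min = f_floor / N_floor = 77.452 / 1287.7 = 0.06015.

μ_min ≈ 0.0601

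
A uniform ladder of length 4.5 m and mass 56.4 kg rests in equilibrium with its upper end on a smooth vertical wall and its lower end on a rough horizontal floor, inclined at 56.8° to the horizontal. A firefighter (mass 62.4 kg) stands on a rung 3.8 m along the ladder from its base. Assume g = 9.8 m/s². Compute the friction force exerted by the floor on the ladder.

Torques about the foot: N_wall · 4.5 sin 56.8° = 56.4×9.8×2.25 cos 56.8° + 62.4×9.8×3.8 cos 56.8° → N_wall = 518.76 N.
ΣF_x = 0: f_floor = N_wall = 518.76 N.

f ≈ 519 N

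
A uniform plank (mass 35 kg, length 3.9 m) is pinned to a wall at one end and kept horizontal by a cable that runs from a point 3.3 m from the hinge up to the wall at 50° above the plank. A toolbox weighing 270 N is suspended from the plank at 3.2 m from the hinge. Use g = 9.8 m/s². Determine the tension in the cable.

Take torques about the hinge: T sin 50° · 3.3 = 35×9.8×1.95 + 270×3.2 = 1532.8 N·m.
So T = 1532.8 / (0.7660 × 3.3) = 606.36 N.

T ≈ 606 N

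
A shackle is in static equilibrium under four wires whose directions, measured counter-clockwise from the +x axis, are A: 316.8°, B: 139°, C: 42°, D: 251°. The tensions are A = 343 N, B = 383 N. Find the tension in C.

Resolve: ΣF_x = 343 cos 316.8° + 383 cos 139° + T_C cos 42° + T_D cos 251° = 0.
        ΣF_y = 343 sin 316.8° + 383 sin 139° + T_C sin 42° + T_D sin 251° = 0.
The known terms sum to (-39.02, 16.47) N, so 0.7431 T_C − 0.3256 T_D = 39.02 and 0.6691 T_C − 0.9455 T_D = -16.47.
Solving simultaneously: T_C = 87.16 N, T_D = 79.10 N.

T_C ≈ 87.2 N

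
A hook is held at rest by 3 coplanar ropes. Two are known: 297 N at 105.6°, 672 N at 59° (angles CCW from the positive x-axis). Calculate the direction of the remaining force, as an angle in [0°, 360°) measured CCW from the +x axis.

θ ≈ 253°

Sum the known components: ΣF_x = 266.2 N, ΣF_y = 862.1 N.
For equilibrium the remaining force must supply (−ΣF_x, −ΣF_y) = (-266.2, -862.1) N.
Magnitude = √((-266.2)² + (-862.1)²) = 902.3 N; direction = atan2(-862.1, -266.2) = 252.8°.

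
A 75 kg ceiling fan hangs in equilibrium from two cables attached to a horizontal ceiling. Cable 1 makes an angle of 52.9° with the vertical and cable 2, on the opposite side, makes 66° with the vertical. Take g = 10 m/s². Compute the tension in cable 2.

T_2 ≈ 683 N

Angles from the horizontal: cable 1 is 90° − 52.9° = 37.1°, cable 2 is 90° − 66° = 24°.
Weight W = 75 × 10 = 750 N acts straight down.
Horizontal: T_1 cos 37.1° = T_2 cos 24°  →  T_1 = 1.145 T_2.
Vertical: T_1 sin 37.1° + T_2 sin 24° = 750.
Substituting the horizontal relation into the vertical equation gives 1.098 T_2 = 750, so T_2 = 683.3 N.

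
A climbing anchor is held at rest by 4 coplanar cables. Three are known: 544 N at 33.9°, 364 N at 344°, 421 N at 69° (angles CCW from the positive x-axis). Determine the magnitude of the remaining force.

Sum the known components: ΣF_x = 952.3 N, ΣF_y = 596.1 N.
For equilibrium the remaining force must supply (−ΣF_x, −ΣF_y) = (-952.3, -596.1) N.
Magnitude = √((-952.3)² + (-596.1)²) = 1123 N; direction = atan2(-596.1, -952.3) = 212.0°.

F ≈ 1120 N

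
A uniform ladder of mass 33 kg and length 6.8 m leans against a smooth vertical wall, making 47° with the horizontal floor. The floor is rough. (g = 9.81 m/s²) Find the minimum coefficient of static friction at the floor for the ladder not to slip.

μ_min ≈ 0.466

ΣF_y = 0: N_floor = 33×9.81 = 323.73 N.
Torques about the foot: N_wall · 6.8 sin 47° = 33×9.81×3.4 cos 47° → N_wall = 150.94 N.
ΣF_x = 0: f_floor = N_wall = 150.94 N.
μ_min = f_floor / N_floor = 150.94 / 323.73 = 0.4663.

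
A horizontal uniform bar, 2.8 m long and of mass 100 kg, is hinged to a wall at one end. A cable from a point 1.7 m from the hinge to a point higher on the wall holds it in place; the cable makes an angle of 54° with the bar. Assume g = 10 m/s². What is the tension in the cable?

T ≈ 1020 N

Take torques about the hinge: T sin 54° · 1.7 = 100×10×1.4 = 1400 N·m.
So T = 1400 / (0.8090 × 1.7) = 1017.9 N.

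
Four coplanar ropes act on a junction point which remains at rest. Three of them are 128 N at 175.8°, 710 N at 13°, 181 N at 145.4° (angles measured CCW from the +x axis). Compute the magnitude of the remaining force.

Sum the known components: ΣF_x = 415.2 N, ΣF_y = 271.9 N.
For equilibrium the remaining force must supply (−ΣF_x, −ΣF_y) = (-415.2, -271.9) N.
Magnitude = √((-415.2)² + (-271.9)²) = 496.3 N; direction = atan2(-271.9, -415.2) = 213.2°.

F ≈ 496 N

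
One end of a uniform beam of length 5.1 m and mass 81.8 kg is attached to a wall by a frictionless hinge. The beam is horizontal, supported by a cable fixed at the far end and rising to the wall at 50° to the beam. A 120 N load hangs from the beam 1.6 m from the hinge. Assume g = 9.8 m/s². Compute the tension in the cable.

T ≈ 572 N

Take torques about the hinge: T sin 50° · 5.1 = 81.8×9.8×2.55 + 120×1.6 = 2236.2 N·m.
So T = 2236.2 / (0.7660 × 5.1) = 572.38 N.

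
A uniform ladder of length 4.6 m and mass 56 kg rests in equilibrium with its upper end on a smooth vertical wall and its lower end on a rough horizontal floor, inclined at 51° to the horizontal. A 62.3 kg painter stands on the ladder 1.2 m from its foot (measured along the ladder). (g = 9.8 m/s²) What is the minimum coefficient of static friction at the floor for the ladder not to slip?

ΣF_y = 0: N_floor = 56×9.8 + 62.3×9.8 = 1159.3 N.
Torques about the foot: N_wall · 4.6 sin 51° = 56×9.8×2.3 cos 51° + 62.3×9.8×1.2 cos 51° → N_wall = 351.18 N.
ΣF_x = 0: f_floor = N_wall = 351.18 N.
μ_min = f_floor / N_floor = 351.18 / 1159.3 = 0.3029.

μ_min ≈ 0.303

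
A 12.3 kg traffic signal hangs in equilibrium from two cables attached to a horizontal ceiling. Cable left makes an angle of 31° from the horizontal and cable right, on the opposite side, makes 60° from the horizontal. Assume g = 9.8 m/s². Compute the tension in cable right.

T_right ≈ 103 N

Weight W = 12.3 × 9.8 = 120.5 N acts straight down.
Horizontal: T_left cos 31° = T_right cos 60°  →  T_left = 0.5833 T_right.
Vertical: T_left sin 31° + T_right sin 60° = 120.5.
Substituting the horizontal relation into the vertical equation gives 1.166 T_right = 120.5, so T_right = 103.3 N.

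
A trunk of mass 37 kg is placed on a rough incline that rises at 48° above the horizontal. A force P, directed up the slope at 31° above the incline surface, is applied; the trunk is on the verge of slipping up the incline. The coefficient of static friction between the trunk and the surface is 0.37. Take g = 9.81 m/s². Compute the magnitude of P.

On the verge of sliding up the incline, friction equals μN and acts down the slope.
Perpendicular: N + P sin 31° = W cos 48° = 242.9 N.
Along incline: P cos 31° = W sin 48° + μN  with W sin 48° = 269.7 N.
Solving the pair for P and N: P = 343.2 N, N = 66.1 N (and f = μN = 24.46 N).

P ≈ 343 N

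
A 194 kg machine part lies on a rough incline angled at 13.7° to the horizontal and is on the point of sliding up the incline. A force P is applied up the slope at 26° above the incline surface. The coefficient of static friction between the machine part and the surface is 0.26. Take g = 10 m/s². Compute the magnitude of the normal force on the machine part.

N ≈ 1470 N

On the verge of sliding up the incline, friction equals μN and acts down the slope.
Perpendicular: N + P sin 26° = W cos 13.7° = 1885 N.
Along incline: P cos 26° = W sin 13.7° + μN  with W sin 13.7° = 459.5 N.
Solving the pair for P and N: P = 937.5 N, N = 1474 N (and f = μN = 383.2 N).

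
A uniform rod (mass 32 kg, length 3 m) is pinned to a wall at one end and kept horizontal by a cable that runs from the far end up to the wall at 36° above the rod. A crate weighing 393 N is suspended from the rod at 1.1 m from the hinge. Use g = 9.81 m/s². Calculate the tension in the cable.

T ≈ 512 N

Take torques about the hinge: T sin 36° · 3 = 32×9.81×1.5 + 393×1.1 = 903.18 N·m.
So T = 903.18 / (0.5878 × 3) = 512.19 N.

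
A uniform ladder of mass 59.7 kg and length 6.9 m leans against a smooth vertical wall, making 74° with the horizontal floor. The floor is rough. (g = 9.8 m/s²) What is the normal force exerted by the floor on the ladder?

N_floor ≈ 585 N

ΣF_y = 0: N_floor = 59.7×9.8 = 585.06 N.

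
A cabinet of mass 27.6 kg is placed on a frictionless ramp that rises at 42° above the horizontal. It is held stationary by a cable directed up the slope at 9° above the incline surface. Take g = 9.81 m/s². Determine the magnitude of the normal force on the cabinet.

Take axes along and perpendicular to the incline. Weight components: W sin 42° = 181.2 N down-slope, W cos 42° = 201.2 N into the surface.
Along incline: T cos 9° = W sin 42° → T = 183.4 N.
Perpendicular: N = W cos 42° − T sin 9° = 172.5 N.

N ≈ 173 N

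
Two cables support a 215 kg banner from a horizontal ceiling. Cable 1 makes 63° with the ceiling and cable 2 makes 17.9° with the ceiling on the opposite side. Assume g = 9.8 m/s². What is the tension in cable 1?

Weight W = 215 × 9.8 = 2107 N acts straight down.
Horizontal: T_1 cos 63° = T_2 cos 17.9°  →  T_2 = 0.4771 T_1.
Vertical: T_1 sin 63° + T_2 sin 17.9° = 2107.
Substituting the horizontal relation into the vertical equation gives 1.038 T_1 = 2107, so T_1 = 2031 N.

T_1 ≈ 2030 N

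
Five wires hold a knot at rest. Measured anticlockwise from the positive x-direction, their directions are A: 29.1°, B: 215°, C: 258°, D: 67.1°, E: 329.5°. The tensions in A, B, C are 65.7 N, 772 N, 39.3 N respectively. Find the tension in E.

T_E ≈ 366 N

Resolve: ΣF_x = 65.7 cos 29.1° + 772 cos 215° + 39.3 cos 258° + T_D cos 67.1° + T_E cos 329.5° = 0.
        ΣF_y = 65.7 sin 29.1° + 772 sin 215° + 39.3 sin 258° + T_D sin 67.1° + T_E sin 329.5° = 0.
The known terms sum to (-583.1, -449.3) N, so 0.3891 T_D + 0.8616 T_E = 583.1 and 0.9212 T_D − 0.5075 T_E = 449.3.
Solving simultaneously: T_D = 689.1 N, T_E = 365.6 N.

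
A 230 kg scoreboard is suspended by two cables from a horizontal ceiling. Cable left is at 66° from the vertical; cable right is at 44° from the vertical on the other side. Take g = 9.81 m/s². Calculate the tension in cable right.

T_right ≈ 2190 N

Angles from the horizontal: cable left is 90° − 66° = 24°, cable right is 90° − 44° = 46°.
Weight W = 230 × 9.81 = 2256 N acts straight down.
Horizontal: T_left cos 24° = T_right cos 46°  →  T_left = 0.7604 T_right.
Vertical: T_left sin 24° + T_right sin 46° = 2256.
Substituting the horizontal relation into the vertical equation gives 1.029 T_right = 2256, so T_right = 2194 N.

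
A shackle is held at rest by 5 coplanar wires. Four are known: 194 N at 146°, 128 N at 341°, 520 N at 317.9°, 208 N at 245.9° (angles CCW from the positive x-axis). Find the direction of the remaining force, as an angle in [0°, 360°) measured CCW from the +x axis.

Sum the known components: ΣF_x = 261.1 N, ΣF_y = -471.7 N.
For equilibrium the remaining force must supply (−ΣF_x, −ΣF_y) = (-261.1, 471.7) N.
Magnitude = √((-261.1)² + (471.7)²) = 539.1 N; direction = atan2(471.7, -261.1) = 119.0°.

θ ≈ 119°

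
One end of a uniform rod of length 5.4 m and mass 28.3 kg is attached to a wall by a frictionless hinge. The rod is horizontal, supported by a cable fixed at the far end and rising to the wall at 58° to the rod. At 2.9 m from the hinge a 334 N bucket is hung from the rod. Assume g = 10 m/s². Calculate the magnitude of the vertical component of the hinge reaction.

|H_y| ≈ 296 N

Take torques about the hinge: T sin 58° · 5.4 = 28.3×10×2.7 + 334×2.9 = 1732.7 N·m.
So T = 1732.7 / (0.8480 × 5.4) = 378.36 N.
ΣF_y = 0: H_y = (28.3×10 + 334) − T sin 58° = 617 − 320.87 = 296.13 N.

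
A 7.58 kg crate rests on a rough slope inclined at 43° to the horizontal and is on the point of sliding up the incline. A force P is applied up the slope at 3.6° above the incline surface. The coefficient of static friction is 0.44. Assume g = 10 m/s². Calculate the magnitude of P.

On the verge of sliding up the incline, friction equals μN and acts down the slope.
Perpendicular: N + P sin 3.6° = W cos 43° = 55.44 N.
Along incline: P cos 3.6° = W sin 43° + μN  with W sin 43° = 51.7 N.
Solving the pair for P and N: P = 74.18 N, N = 50.78 N (and f = μN = 22.34 N).

P ≈ 74.2 N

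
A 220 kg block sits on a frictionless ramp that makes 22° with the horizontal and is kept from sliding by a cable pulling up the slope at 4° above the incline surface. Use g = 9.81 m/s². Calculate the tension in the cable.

T ≈ 810 N

Take axes along and perpendicular to the incline. Weight components: W sin 22° = 808.5 N down-slope, W cos 22° = 2001 N into the surface.
Along incline: T cos 4° = W sin 22° → T = 810.5 N.
Perpendicular: N = W cos 22° − T sin 4° = 1945 N.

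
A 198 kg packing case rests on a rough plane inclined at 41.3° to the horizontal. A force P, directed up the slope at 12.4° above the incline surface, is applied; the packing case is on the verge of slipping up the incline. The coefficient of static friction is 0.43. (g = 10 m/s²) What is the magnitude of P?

P ≈ 1820 N

On the verge of sliding up the incline, friction equals μN and acts down the slope.
Perpendicular: N + P sin 12.4° = W cos 41.3° = 1488 N.
Along incline: P cos 12.4° = W sin 41.3° + μN  with W sin 41.3° = 1307 N.
Solving the pair for P and N: P = 1821 N, N = 1097 N (and f = μN = 471.5 N).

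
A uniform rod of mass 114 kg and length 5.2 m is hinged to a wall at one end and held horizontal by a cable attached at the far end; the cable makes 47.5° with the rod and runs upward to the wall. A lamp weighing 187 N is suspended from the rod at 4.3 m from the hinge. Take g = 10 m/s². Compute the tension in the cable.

T ≈ 983 N

Take torques about the hinge: T sin 47.5° · 5.2 = 114×10×2.6 + 187×4.3 = 3768.1 N·m.
So T = 3768.1 / (0.7373 × 5.2) = 982.85 N.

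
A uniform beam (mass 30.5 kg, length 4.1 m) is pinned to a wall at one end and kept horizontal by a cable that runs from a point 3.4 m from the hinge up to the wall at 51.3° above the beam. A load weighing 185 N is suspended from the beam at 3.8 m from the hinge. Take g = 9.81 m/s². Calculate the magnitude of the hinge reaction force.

Take torques about the hinge: T sin 51.3° · 3.4 = 30.5×9.81×2.05 + 185×3.8 = 1316.4 N·m.
So T = 1316.4 / (0.7804 × 3.4) = 496.1 N.
ΣF_x = 0: H_x = T cos 51.3° = 310.18 N.
ΣF_y = 0: H_y = (30.5×9.81 + 185) − T sin 51.3° = 484.21 − 387.17 = 97.037 N.
|H| = √(H_x² + H_y²) = √((310.18)² + (97.037)²) = 325 N.

|H| ≈ 325 N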